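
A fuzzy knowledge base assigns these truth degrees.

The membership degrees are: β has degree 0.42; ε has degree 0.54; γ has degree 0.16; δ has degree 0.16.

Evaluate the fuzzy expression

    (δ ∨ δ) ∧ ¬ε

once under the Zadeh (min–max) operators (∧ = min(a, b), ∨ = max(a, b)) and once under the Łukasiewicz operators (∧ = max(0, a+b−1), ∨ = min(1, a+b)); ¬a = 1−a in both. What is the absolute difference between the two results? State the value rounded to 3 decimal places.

Under Zadeh (min–max):
  δ ∨ δ = max(a, b) on (0.16, 0.16) = 0.16
  ¬ε = 1 − 0.54 = 0.46
  (δ ∨ δ) ∧ ¬ε = min(a, b) on (0.16, 0.46) = 0.16
  → value = 0.1600
Under Łukasiewicz:
  δ ∨ δ = min(1, a+b) on (0.16, 0.16) = 0.32
  ¬ε = 1 − 0.54 = 0.46
  (δ ∨ δ) ∧ ¬ε = max(0, a+b−1) on (0.32, 0.46) = 0.00
  → value = 0.0000
|0.1600 − 0.0000| = 0.160

0.160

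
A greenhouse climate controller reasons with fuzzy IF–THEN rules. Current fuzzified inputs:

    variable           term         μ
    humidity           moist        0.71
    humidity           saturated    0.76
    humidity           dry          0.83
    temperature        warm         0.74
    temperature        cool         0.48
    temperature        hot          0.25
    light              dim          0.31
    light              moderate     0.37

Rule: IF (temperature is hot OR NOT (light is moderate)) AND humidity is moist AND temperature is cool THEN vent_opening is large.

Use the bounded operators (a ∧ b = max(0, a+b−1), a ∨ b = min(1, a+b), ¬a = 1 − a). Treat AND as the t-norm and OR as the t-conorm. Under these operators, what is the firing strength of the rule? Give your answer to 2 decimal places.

firing strength: (hot=0.25 OR ¬moderate=1−0.37=0.63) = 0.88; AND[max(0, a+b−1)] with moist=0.71, cool=0.48 → w = 0.07

0.07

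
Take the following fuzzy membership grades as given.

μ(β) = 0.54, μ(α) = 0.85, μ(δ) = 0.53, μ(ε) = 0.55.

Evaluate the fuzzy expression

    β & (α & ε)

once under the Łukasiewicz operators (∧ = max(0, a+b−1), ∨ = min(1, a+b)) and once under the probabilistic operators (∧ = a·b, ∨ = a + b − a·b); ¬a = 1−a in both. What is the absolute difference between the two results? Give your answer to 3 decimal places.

Under Łukasiewicz:
  α & ε = max(0, a+b−1) on (0.85, 0.55) = 0.40
  β & (α & ε) = max(0, a+b−1) on (0.54, 0.40) = 0.00
  → value = 0.0000
Under probabilistic:
  α & ε = a·b on (0.8500, 0.5500) = 0.4675
  β & (α & ε) = a·b on (0.5400, 0.4675) = 0.2525
  → value = 0.2525
|0.0000 − 0.2525| = 0.252

0.252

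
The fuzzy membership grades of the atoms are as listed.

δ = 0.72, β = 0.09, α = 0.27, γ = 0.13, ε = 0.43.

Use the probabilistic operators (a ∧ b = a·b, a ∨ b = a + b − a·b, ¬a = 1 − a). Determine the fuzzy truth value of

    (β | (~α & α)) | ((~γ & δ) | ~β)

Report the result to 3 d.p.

~α = 1 − 0.2700 = 0.7300
~α & α = a·b on (0.7300, 0.2700) = 0.1971
β | (~α & α) = a + b − a·b on (0.0900, 0.1971) = 0.2694
~γ = 1 − 0.1300 = 0.8700
~γ & δ = a·b on (0.8700, 0.7200) = 0.6264
~β = 1 − 0.0900 = 0.9100
(~γ & δ) | ~β = a + b − a·b on (0.6264, 0.9100) = 0.9664
(β | (~α & α)) | ((~γ & δ) | ~β) = a + b − a·b on (0.2694, 0.9664) = 0.9754

0.975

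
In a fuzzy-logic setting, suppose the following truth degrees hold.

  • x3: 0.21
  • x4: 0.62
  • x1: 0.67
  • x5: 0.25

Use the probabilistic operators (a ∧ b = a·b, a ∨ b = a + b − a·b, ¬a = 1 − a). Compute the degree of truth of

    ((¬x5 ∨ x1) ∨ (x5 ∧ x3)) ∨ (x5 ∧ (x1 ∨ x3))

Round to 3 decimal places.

0.936

¬x5 = 1 − 0.2500 = 0.7500
¬x5 ∨ x1 = a + b − a·b on (0.7500, 0.6700) = 0.9175
x5 ∧ x3 = a·b on (0.2500, 0.2100) = 0.0525
(¬x5 ∨ x1) ∨ (x5 ∧ x3) = a + b − a·b on (0.9175, 0.0525) = 0.9218
x1 ∨ x3 = a + b − a·b on (0.6700, 0.2100) = 0.7393
x5 ∧ (x1 ∨ x3) = a·b on (0.2500, 0.7393) = 0.1848
((¬x5 ∨ x1) ∨ (x5 ∧ x3)) ∨ (x5 ∧ (x1 ∨ x3)) = a + b − a·b on (0.9218, 0.1848) = 0.9363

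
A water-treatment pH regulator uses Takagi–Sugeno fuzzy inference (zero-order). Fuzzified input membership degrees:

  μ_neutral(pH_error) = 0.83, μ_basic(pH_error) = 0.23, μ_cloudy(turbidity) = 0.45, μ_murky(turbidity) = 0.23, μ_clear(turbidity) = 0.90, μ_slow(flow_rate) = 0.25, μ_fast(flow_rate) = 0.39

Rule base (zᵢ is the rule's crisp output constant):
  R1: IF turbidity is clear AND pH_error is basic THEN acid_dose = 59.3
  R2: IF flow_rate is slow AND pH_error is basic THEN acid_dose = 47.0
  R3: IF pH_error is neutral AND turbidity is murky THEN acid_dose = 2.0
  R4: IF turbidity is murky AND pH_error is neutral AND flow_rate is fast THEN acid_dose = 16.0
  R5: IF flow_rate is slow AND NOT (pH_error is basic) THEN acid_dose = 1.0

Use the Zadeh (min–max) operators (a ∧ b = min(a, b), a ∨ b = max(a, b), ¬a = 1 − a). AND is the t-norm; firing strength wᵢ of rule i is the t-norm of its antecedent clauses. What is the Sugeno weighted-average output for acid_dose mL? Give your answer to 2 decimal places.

R1 (z=59.3): clear=0.90, basic=0.23; AND[min(a, b)] → w = 0.23
R2 (z=47.0): slow=0.25, basic=0.23; AND[min(a, b)] → w = 0.23
R3 (z=2.0): neutral=0.83, murky=0.23; AND[min(a, b)] → w = 0.23
R4 (z=16.0): murky=0.23, neutral=0.83, fast=0.39; AND[min(a, b)] → w = 0.23
R5 (z=1.0): slow=0.25, ¬basic=1−0.23=0.77; AND[min(a, b)] → w = 0.25
Weighted average = (0.23·59.3 + 0.23·47.0 + 0.23·2.0 + 0.23·16.0 + 0.25·1.0) / (0.23 + 0.23 + 0.23 + 0.23 + 0.25)
  = 28.8390 / 1.1700 = 24.65

24.65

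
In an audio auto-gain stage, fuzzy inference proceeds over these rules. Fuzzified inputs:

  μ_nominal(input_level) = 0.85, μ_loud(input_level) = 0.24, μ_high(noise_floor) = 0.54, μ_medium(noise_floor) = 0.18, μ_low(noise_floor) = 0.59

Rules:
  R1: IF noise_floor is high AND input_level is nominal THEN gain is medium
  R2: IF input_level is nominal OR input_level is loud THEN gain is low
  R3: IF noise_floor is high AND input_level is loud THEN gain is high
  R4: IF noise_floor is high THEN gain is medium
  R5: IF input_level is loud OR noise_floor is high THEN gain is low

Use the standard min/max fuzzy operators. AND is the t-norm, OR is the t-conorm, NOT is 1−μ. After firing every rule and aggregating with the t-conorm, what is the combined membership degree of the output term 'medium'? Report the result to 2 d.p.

R1: high=0.54, nominal=0.85; AND[min(a, b)] → w = 0.54
R2: nominal=0.85, loud=0.24; OR[max(a, b)] → w = 0.85
R3: high=0.54, loud=0.24; AND[min(a, b)] → w = 0.24
R4: high=0.54 → w = 0.54
R5: loud=0.24, high=0.54; OR[max(a, b)] → w = 0.54
Rules with consequent 'medium': {R1, R4} → strengths 0.54, 0.54
Aggregate via t-conorm [max(a, b)]: 0.54

0.54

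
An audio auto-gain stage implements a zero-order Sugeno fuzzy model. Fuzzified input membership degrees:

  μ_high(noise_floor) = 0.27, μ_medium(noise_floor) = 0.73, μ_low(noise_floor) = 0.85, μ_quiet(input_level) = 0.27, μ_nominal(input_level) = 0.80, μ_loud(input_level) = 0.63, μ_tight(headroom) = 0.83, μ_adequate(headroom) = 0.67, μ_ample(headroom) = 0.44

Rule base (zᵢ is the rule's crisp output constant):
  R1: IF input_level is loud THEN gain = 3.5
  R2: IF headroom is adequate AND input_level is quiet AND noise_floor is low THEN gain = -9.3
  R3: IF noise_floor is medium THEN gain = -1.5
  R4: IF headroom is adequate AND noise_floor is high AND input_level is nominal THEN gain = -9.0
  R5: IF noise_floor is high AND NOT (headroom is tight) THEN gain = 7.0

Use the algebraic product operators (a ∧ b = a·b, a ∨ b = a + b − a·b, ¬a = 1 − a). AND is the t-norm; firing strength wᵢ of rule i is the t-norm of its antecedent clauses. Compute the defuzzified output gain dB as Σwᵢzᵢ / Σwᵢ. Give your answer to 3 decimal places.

-0.763

R1 (z=3.5): loud=0.63 → w = 0.6300
R2 (z=-9.3): adequate=0.67, quiet=0.27, low=0.85; AND[a·b] → w = 0.1538
R3 (z=-1.5): medium=0.73 → w = 0.7300
R4 (z=-9.0): adequate=0.67, high=0.27, nominal=0.80; AND[a·b] → w = 0.1447
R5 (z=7.0): high=0.27, ¬tight=1−0.83=0.17; AND[a·b] → w = 0.0459
Weighted average = (0.6300·3.5 + 0.1538·-9.3 + 0.7300·-1.5 + 0.1447·-9.0 + 0.0459·7.0) / (0.6300 + 0.1538 + 0.7300 + 0.1447 + 0.0459)
  = -1.3012 / 1.7044 = -0.763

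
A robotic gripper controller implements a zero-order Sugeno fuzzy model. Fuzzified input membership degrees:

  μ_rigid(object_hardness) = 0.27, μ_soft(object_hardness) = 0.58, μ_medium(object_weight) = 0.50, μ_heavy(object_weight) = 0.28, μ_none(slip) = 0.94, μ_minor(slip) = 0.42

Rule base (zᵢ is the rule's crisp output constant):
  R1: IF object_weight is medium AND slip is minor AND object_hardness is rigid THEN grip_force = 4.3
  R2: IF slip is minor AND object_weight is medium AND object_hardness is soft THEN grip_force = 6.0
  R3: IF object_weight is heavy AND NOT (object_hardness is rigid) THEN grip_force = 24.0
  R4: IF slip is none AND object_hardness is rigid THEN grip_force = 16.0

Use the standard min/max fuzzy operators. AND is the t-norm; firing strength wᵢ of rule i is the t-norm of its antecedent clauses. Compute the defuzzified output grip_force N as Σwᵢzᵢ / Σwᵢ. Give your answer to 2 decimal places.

R1 (z=4.3): medium=0.50, minor=0.42, rigid=0.27; AND[min(a, b)] → w = 0.27
R2 (z=6.0): minor=0.42, medium=0.50, soft=0.58; AND[min(a, b)] → w = 0.42
R3 (z=24.0): heavy=0.28, ¬rigid=1−0.27=0.73; AND[min(a, b)] → w = 0.28
R4 (z=16.0): none=0.94, rigid=0.27; AND[min(a, b)] → w = 0.27
Weighted average = (0.27·4.3 + 0.42·6.0 + 0.28·24.0 + 0.27·16.0) / (0.27 + 0.42 + 0.28 + 0.27)
  = 14.7210 / 1.2400 = 11.87

11.87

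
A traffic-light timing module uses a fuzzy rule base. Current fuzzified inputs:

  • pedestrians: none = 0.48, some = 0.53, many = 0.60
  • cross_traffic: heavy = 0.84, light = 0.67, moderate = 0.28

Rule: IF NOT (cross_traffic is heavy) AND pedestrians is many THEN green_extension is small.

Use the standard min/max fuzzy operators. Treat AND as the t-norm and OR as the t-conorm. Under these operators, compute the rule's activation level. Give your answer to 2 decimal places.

firing strength: ¬heavy=1−0.84=0.16, many=0.60; AND[min(a, b)] → w = 0.16

0.16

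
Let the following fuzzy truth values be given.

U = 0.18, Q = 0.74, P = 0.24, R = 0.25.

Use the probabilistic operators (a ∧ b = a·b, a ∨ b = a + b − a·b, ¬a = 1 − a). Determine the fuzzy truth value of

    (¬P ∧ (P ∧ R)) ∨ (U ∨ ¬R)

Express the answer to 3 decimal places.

¬P = 1 − 0.2400 = 0.7600
P ∧ R = a·b on (0.2400, 0.2500) = 0.0600
¬P ∧ (P ∧ R) = a·b on (0.7600, 0.0600) = 0.0456
¬R = 1 − 0.2500 = 0.7500
U ∨ ¬R = a + b − a·b on (0.1800, 0.7500) = 0.7950
(¬P ∧ (P ∧ R)) ∨ (U ∨ ¬R) = a + b − a·b on (0.0456, 0.7950) = 0.8043

0.804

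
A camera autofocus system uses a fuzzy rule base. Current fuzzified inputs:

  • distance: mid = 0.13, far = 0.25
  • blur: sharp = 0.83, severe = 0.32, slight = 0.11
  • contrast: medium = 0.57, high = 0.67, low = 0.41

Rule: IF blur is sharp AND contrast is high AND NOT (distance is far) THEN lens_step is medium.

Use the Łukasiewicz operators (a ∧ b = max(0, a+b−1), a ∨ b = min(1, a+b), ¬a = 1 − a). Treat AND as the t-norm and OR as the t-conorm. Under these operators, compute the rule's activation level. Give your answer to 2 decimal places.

firing strength: sharp=0.83, high=0.67, ¬far=1−0.25=0.75; AND[max(0, a+b−1)] → w = 0.25

0.25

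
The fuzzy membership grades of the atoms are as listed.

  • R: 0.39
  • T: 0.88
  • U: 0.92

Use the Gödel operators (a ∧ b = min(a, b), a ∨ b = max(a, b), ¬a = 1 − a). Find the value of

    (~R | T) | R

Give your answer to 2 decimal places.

0.88

~R = 1 − 0.39 = 0.61
~R | T = max(a, b) on (0.61, 0.88) = 0.88
(~R | T) | R = max(a, b) on (0.88, 0.39) = 0.88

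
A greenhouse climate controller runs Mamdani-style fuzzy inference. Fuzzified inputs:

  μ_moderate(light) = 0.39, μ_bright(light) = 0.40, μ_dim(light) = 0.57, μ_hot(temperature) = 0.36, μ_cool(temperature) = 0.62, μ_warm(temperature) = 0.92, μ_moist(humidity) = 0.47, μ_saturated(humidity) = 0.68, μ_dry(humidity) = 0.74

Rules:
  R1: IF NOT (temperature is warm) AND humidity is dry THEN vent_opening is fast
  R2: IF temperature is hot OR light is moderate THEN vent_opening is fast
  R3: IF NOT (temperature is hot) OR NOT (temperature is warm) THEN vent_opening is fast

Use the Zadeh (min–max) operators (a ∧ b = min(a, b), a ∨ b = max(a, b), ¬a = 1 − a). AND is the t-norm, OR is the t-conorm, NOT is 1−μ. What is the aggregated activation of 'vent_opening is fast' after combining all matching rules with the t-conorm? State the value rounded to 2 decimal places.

R1: ¬warm=1−0.92=0.08, dry=0.74; AND[min(a, b)] → w = 0.08
R2: hot=0.36, moderate=0.39; OR[max(a, b)] → w = 0.39
R3: ¬hot=1−0.36=0.64, ¬warm=1−0.92=0.08; OR[max(a, b)] → w = 0.64
Rules with consequent 'fast': {R1, R2, R3} → strengths 0.08, 0.39, 0.64
Aggregate via t-conorm [max(a, b)]: 0.64

0.64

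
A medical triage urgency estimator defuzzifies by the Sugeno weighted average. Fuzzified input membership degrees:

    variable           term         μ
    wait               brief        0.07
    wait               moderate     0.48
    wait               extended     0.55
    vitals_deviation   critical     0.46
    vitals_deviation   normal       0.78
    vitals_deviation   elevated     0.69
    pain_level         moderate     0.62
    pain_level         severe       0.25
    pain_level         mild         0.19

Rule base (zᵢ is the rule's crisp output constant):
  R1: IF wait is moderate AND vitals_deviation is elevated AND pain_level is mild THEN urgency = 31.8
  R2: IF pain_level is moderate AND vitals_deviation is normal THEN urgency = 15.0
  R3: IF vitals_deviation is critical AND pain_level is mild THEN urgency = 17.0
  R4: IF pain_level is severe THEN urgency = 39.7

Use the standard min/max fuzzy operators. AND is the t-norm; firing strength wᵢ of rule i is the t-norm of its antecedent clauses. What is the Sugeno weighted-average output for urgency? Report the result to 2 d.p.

22.80

R1 (z=31.8): moderate=0.48, elevated=0.69, mild=0.19; AND[min(a, b)] → w = 0.19
R2 (z=15.0): moderate=0.62, normal=0.78; AND[min(a, b)] → w = 0.62
R3 (z=17.0): critical=0.46, mild=0.19; AND[min(a, b)] → w = 0.19
R4 (z=39.7): severe=0.25 → w = 0.25
Weighted average = (0.19·31.8 + 0.62·15.0 + 0.19·17.0 + 0.25·39.7) / (0.19 + 0.62 + 0.19 + 0.25)
  = 28.4970 / 1.2500 = 22.80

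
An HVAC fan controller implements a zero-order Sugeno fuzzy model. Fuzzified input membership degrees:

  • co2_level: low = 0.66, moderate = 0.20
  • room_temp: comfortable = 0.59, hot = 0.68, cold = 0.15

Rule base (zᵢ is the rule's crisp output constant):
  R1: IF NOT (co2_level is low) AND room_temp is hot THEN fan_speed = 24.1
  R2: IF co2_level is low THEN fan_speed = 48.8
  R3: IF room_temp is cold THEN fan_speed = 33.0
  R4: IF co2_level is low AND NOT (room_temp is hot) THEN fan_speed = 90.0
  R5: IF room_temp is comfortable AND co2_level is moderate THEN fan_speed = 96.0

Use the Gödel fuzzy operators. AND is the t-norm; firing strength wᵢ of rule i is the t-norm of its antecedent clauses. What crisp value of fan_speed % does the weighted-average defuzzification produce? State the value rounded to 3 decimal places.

55.899

R1 (z=24.1): ¬low=1−0.66=0.34, hot=0.68; AND[min(a, b)] → w = 0.34
R2 (z=48.8): low=0.66 → w = 0.66
R3 (z=33.0): cold=0.15 → w = 0.15
R4 (z=90.0): low=0.66, ¬hot=1−0.68=0.32; AND[min(a, b)] → w = 0.32
R5 (z=96.0): comfortable=0.59, moderate=0.20; AND[min(a, b)] → w = 0.20
Weighted average = (0.34·24.1 + 0.66·48.8 + 0.15·33.0 + 0.32·90.0 + 0.20·96.0) / (0.34 + 0.66 + 0.15 + 0.32 + 0.20)
  = 93.3520 / 1.6700 = 55.899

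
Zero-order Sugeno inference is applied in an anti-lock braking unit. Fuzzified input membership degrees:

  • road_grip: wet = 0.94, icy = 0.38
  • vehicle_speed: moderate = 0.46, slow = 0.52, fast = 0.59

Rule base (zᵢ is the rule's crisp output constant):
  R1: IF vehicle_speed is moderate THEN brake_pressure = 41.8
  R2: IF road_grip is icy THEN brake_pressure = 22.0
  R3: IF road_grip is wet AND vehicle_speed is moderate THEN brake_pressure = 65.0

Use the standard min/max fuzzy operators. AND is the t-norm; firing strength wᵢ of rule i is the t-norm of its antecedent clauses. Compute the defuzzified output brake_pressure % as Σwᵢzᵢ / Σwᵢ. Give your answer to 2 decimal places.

R1 (z=41.8): moderate=0.46 → w = 0.46
R2 (z=22.0): icy=0.38 → w = 0.38
R3 (z=65.0): wet=0.94, moderate=0.46; AND[min(a, b)] → w = 0.46
Weighted average = (0.46·41.8 + 0.38·22.0 + 0.46·65.0) / (0.46 + 0.38 + 0.46)
  = 57.4880 / 1.3000 = 44.22

44.22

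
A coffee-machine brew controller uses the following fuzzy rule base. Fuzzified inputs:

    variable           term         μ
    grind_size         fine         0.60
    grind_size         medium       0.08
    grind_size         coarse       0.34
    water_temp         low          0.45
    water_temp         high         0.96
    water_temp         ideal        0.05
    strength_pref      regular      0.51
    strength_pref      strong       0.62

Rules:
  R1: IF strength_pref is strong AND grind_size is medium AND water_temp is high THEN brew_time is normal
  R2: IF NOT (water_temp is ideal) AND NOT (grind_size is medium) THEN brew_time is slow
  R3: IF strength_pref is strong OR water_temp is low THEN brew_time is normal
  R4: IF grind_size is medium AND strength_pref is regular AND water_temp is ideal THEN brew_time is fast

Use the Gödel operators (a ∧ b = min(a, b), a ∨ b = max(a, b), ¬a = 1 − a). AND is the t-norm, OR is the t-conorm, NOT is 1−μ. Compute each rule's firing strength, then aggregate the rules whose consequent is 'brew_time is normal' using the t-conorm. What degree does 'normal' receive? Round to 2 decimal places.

R1: strong=0.62, medium=0.08, high=0.96; AND[min(a, b)] → w = 0.08
R2: ¬ideal=1−0.05=0.95, ¬medium=1−0.08=0.92; AND[min(a, b)] → w = 0.92
R3: strong=0.62, low=0.45; OR[max(a, b)] → w = 0.62
R4: medium=0.08, regular=0.51, ideal=0.05; AND[min(a, b)] → w = 0.05
Rules with consequent 'normal': {R1, R3} → strengths 0.08, 0.62
Aggregate via t-conorm [max(a, b)]: 0.62

0.62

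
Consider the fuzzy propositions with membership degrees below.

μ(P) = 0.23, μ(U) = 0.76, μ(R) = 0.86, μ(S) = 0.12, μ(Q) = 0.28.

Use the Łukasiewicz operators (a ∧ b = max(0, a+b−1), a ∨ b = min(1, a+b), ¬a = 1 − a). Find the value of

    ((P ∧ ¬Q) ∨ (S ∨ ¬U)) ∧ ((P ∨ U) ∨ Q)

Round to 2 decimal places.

¬Q = 1 − 0.28 = 0.72
P ∧ ¬Q = max(0, a+b−1) on (0.23, 0.72) = 0.00
¬U = 1 − 0.76 = 0.24
S ∨ ¬U = min(1, a+b) on (0.12, 0.24) = 0.36
(P ∧ ¬Q) ∨ (S ∨ ¬U) = min(1, a+b) on (0.00, 0.36) = 0.36
P ∨ U = min(1, a+b) on (0.23, 0.76) = 0.99
(P ∨ U) ∨ Q = min(1, a+b) on (0.99, 0.28) = 1.00
((P ∧ ¬Q) ∨ (S ∨ ¬U)) ∧ ((P ∨ U) ∨ Q) = max(0, a+b−1) on (0.36, 1.00) = 0.36

0.36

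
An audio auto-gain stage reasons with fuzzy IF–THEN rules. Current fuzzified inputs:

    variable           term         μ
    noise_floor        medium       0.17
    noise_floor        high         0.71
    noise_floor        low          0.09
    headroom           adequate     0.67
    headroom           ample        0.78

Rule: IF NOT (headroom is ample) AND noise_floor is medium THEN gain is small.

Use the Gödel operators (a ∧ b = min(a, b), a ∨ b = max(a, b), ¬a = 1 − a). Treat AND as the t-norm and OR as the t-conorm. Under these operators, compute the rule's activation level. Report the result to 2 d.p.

0.17

firing strength: ¬ample=1−0.78=0.22, medium=0.17; AND[min(a, b)] → w = 0.17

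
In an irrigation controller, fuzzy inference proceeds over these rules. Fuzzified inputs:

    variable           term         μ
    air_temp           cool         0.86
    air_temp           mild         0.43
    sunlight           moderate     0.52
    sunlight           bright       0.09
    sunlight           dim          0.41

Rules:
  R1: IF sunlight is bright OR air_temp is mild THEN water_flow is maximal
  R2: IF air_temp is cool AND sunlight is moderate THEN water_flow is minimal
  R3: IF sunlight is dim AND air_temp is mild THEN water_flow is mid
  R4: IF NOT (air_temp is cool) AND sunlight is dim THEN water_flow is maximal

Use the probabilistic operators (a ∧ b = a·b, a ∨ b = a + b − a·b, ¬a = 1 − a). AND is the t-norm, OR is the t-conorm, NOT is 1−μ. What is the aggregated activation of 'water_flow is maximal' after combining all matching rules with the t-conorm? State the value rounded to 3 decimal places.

R1: bright=0.09, mild=0.43; OR[a + b − a·b] → w = 0.4813
R2: cool=0.86, moderate=0.52; AND[a·b] → w = 0.4472
R3: dim=0.41, mild=0.43; AND[a·b] → w = 0.1763
R4: ¬cool=1−0.86=0.14, dim=0.41; AND[a·b] → w = 0.0574
Rules with consequent 'maximal': {R1, R4} → strengths 0.4813, 0.0574
Aggregate via t-conorm [a + b − a·b]: 0.5111

0.511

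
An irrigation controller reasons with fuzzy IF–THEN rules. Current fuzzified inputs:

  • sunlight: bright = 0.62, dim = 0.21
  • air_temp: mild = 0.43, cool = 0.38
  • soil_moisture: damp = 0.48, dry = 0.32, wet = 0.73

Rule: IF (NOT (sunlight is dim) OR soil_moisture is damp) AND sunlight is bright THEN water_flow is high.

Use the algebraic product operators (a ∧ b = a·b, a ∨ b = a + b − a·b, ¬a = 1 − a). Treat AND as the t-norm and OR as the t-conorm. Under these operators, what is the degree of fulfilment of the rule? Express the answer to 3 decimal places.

0.552

firing strength: (¬dim=1−0.21=0.79 OR damp=0.48) = 0.8908; AND[a·b] with bright=0.62 → w = 0.5523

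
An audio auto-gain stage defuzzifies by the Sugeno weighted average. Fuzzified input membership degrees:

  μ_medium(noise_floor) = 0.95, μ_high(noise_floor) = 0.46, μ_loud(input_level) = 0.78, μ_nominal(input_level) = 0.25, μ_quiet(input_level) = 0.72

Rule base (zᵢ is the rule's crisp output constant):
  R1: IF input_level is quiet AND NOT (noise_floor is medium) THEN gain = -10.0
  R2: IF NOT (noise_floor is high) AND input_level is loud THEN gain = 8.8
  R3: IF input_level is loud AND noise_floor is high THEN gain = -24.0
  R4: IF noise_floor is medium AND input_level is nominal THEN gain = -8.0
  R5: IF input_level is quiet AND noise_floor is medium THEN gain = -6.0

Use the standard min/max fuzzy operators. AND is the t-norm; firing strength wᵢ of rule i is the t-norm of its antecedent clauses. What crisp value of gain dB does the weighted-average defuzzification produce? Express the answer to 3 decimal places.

R1 (z=-10.0): quiet=0.72, ¬medium=1−0.95=0.05; AND[min(a, b)] → w = 0.05
R2 (z=8.8): ¬high=1−0.46=0.54, loud=0.78; AND[min(a, b)] → w = 0.54
R3 (z=-24.0): loud=0.78, high=0.46; AND[min(a, b)] → w = 0.46
R4 (z=-8.0): medium=0.95, nominal=0.25; AND[min(a, b)] → w = 0.25
R5 (z=-6.0): quiet=0.72, medium=0.95; AND[min(a, b)] → w = 0.72
Weighted average = (0.05·-10.0 + 0.54·8.8 + 0.46·-24.0 + 0.25·-8.0 + 0.72·-6.0) / (0.05 + 0.54 + 0.46 + 0.25 + 0.72)
  = -13.1080 / 2.0200 = -6.489

-6.489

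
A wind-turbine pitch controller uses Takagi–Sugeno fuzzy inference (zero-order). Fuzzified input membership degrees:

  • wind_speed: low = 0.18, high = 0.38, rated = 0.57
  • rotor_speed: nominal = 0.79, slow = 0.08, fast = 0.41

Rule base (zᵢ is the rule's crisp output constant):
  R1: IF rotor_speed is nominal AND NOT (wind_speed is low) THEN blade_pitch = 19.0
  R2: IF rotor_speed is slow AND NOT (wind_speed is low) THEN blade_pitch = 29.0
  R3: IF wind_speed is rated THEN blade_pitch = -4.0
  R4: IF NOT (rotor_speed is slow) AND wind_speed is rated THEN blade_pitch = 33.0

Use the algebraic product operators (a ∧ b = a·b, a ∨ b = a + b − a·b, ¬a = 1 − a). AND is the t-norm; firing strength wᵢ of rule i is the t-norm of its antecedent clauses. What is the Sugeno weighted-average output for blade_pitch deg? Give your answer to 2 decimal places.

16.17

R1 (z=19.0): nominal=0.79, ¬low=1−0.18=0.82; AND[a·b] → w = 0.6478
R2 (z=29.0): slow=0.08, ¬low=1−0.18=0.82; AND[a·b] → w = 0.0656
R3 (z=-4.0): rated=0.57 → w = 0.5700
R4 (z=33.0): ¬slow=1−0.08=0.92, rated=0.57; AND[a·b] → w = 0.5244
Weighted average = (0.6478·19.0 + 0.0656·29.0 + 0.5700·-4.0 + 0.5244·33.0) / (0.6478 + 0.0656 + 0.5700 + 0.5244)
  = 29.2358 / 1.8078 = 16.17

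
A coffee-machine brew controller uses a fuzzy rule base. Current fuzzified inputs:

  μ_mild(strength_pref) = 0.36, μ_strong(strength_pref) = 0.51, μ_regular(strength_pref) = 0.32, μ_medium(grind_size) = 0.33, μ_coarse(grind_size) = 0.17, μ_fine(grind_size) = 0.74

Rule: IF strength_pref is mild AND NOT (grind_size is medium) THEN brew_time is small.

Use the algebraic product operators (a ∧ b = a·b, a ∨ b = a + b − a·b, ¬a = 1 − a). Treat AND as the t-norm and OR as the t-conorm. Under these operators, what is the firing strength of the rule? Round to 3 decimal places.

firing strength: mild=0.36, ¬medium=1−0.33=0.67; AND[a·b] → w = 0.2412

0.241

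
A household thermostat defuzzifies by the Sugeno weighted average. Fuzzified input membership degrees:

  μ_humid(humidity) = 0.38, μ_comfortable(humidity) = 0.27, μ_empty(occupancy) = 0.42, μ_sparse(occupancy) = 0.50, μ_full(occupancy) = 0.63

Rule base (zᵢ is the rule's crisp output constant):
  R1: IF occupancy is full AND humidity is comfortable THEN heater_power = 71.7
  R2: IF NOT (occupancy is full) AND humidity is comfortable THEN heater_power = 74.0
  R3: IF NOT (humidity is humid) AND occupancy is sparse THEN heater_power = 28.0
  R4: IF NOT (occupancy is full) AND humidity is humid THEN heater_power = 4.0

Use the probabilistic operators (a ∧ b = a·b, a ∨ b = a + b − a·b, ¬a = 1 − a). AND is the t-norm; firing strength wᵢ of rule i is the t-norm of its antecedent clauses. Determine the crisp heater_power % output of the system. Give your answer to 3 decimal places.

R1 (z=71.7): full=0.63, comfortable=0.27; AND[a·b] → w = 0.1701
R2 (z=74.0): ¬full=1−0.63=0.37, comfortable=0.27; AND[a·b] → w = 0.0999
R3 (z=28.0): ¬humid=1−0.38=0.62, sparse=0.50; AND[a·b] → w = 0.3100
R4 (z=4.0): ¬full=1−0.63=0.37, humid=0.38; AND[a·b] → w = 0.1406
Weighted average = (0.1701·71.7 + 0.0999·74.0 + 0.3100·28.0 + 0.1406·4.0) / (0.1701 + 0.0999 + 0.3100 + 0.1406)
  = 28.8312 / 0.7206 = 40.010

40.010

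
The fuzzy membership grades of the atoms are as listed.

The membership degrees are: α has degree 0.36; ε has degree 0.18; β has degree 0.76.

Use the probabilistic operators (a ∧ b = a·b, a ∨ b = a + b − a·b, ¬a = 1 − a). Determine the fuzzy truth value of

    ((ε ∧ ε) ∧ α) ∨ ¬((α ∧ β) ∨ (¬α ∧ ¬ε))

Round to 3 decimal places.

ε ∧ ε = a·b on (0.1800, 0.1800) = 0.0324
(ε ∧ ε) ∧ α = a·b on (0.0324, 0.3600) = 0.0117
α ∧ β = a·b on (0.3600, 0.7600) = 0.2736
¬α = 1 − 0.3600 = 0.6400
¬ε = 1 − 0.1800 = 0.8200
¬α ∧ ¬ε = a·b on (0.6400, 0.8200) = 0.5248
(α ∧ β) ∨ (¬α ∧ ¬ε) = a + b − a·b on (0.2736, 0.5248) = 0.6548
¬((α ∧ β) ∨ (¬α ∧ ¬ε)) = 1 − 0.6548 = 0.3452
((ε ∧ ε) ∧ α) ∨ ¬((α ∧ β) ∨ (¬α ∧ ¬ε)) = a + b − a·b on (0.0117, 0.3452) = 0.3528

0.353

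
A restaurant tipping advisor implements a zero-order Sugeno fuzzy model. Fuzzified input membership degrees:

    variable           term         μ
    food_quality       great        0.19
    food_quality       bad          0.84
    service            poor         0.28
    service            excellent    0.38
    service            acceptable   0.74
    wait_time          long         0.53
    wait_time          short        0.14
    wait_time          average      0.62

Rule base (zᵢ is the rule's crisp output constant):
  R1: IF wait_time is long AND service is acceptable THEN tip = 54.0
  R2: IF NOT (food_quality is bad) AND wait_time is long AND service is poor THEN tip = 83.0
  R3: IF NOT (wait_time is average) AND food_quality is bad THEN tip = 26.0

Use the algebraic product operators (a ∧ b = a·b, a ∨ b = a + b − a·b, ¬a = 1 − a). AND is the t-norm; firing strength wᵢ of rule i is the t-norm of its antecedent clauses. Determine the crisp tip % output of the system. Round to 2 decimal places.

R1 (z=54.0): long=0.53, acceptable=0.74; AND[a·b] → w = 0.3922
R2 (z=83.0): ¬bad=1−0.84=0.16, long=0.53, poor=0.28; AND[a·b] → w = 0.0237
R3 (z=26.0): ¬average=1−0.62=0.38, bad=0.84; AND[a·b] → w = 0.3192
Weighted average = (0.3922·54.0 + 0.0237·83.0 + 0.3192·26.0) / (0.3922 + 0.0237 + 0.3192)
  = 31.4488 / 0.7351 = 42.78

42.78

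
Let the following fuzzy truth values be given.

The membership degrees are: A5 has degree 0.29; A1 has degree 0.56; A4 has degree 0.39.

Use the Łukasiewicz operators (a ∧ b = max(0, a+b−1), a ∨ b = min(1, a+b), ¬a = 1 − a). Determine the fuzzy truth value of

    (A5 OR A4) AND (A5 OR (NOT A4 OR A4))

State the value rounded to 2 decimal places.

0.68

A5 OR A4 = min(1, a+b) on (0.29, 0.39) = 0.68
NOT A4 = 1 − 0.39 = 0.61
NOT A4 OR A4 = min(1, a+b) on (0.61, 0.39) = 1.00
A5 OR (NOT A4 OR A4) = min(1, a+b) on (0.29, 1.00) = 1.00
(A5 OR A4) AND (A5 OR (NOT A4 OR A4)) = max(0, a+b−1) on (0.68, 1.00) = 0.68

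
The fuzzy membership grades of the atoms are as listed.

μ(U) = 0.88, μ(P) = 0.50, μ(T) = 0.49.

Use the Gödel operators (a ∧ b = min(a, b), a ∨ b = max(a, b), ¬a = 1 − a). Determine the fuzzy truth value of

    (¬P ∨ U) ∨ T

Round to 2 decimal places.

¬P = 1 − 0.50 = 0.50
¬P ∨ U = max(a, b) on (0.50, 0.88) = 0.88
(¬P ∨ U) ∨ T = max(a, b) on (0.88, 0.49) = 0.88

0.88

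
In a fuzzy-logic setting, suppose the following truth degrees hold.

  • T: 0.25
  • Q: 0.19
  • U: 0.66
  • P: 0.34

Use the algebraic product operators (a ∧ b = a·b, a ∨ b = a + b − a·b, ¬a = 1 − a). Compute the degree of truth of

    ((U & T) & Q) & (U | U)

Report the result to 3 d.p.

0.028

U & T = a·b on (0.6600, 0.2500) = 0.1650
(U & T) & Q = a·b on (0.1650, 0.1900) = 0.0314
U | U = a + b − a·b on (0.6600, 0.6600) = 0.8844
((U & T) & Q) & (U | U) = a·b on (0.0314, 0.8844) = 0.0277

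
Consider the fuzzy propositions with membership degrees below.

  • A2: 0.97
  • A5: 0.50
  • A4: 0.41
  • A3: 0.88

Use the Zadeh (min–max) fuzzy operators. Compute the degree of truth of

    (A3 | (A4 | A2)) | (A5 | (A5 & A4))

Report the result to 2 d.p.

A4 | A2 = max(a, b) on (0.41, 0.97) = 0.97
A3 | (A4 | A2) = max(a, b) on (0.88, 0.97) = 0.97
A5 & A4 = min(a, b) on (0.50, 0.41) = 0.41
A5 | (A5 & A4) = max(a, b) on (0.50, 0.41) = 0.50
(A3 | (A4 | A2)) | (A5 | (A5 & A4)) = max(a, b) on (0.97, 0.50) = 0.97

0.97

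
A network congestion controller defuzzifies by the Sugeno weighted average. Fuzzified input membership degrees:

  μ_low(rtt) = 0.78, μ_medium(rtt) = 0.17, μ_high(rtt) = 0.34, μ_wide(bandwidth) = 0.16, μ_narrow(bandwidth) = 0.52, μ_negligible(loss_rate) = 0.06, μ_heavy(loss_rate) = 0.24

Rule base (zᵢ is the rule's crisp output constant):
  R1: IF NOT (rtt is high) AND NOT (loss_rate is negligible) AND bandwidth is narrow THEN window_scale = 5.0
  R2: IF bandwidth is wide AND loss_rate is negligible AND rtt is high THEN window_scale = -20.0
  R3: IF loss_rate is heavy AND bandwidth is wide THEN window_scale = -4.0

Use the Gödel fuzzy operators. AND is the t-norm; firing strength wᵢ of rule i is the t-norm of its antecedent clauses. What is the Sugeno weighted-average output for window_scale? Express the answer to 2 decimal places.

1.03

R1 (z=5.0): ¬high=1−0.34=0.66, ¬negligible=1−0.06=0.94, narrow=0.52; AND[min(a, b)] → w = 0.52
R2 (z=-20.0): wide=0.16, negligible=0.06, high=0.34; AND[min(a, b)] → w = 0.06
R3 (z=-4.0): heavy=0.24, wide=0.16; AND[min(a, b)] → w = 0.16
Weighted average = (0.52·5.0 + 0.06·-20.0 + 0.16·-4.0) / (0.52 + 0.06 + 0.16)
  = 0.7600 / 0.7400 = 1.03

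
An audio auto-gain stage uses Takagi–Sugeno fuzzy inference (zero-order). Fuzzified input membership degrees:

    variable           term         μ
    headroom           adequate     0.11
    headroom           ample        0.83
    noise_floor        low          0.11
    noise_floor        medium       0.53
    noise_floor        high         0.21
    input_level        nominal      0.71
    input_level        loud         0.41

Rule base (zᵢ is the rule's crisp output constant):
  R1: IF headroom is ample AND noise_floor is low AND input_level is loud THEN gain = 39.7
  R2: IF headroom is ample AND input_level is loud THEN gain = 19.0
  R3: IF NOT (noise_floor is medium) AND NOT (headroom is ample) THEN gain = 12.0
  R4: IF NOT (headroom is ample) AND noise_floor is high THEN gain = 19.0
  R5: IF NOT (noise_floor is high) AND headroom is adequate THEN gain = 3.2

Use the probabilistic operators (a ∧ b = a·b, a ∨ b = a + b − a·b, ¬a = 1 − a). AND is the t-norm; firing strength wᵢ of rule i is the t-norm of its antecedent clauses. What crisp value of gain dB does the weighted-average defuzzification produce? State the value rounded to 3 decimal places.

17.005

R1 (z=39.7): ample=0.83, low=0.11, loud=0.41; AND[a·b] → w = 0.0374
R2 (z=19.0): ample=0.83, loud=0.41; AND[a·b] → w = 0.3403
R3 (z=12.0): ¬medium=1−0.53=0.47, ¬ample=1−0.83=0.17; AND[a·b] → w = 0.0799
R4 (z=19.0): ¬ample=1−0.83=0.17, high=0.21; AND[a·b] → w = 0.0357
R5 (z=3.2): ¬high=1−0.21=0.79, adequate=0.11; AND[a·b] → w = 0.0869
Weighted average = (0.0374·39.7 + 0.3403·19.0 + 0.0799·12.0 + 0.0357·19.0 + 0.0869·3.2) / (0.0374 + 0.3403 + 0.0799 + 0.0357 + 0.0869)
  = 9.8670 / 0.5802 = 17.005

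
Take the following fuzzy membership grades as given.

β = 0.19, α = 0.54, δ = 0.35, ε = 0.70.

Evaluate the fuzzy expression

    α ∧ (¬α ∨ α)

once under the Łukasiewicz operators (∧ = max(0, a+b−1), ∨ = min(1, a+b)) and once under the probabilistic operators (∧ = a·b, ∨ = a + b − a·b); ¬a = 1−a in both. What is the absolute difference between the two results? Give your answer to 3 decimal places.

0.134

Under Łukasiewicz:
  ¬α = 1 − 0.54 = 0.46
  ¬α ∨ α = min(1, a+b) on (0.46, 0.54) = 1.00
  α ∧ (¬α ∨ α) = max(0, a+b−1) on (0.54, 1.00) = 0.54
  → value = 0.5400
Under probabilistic:
  ¬α = 1 − 0.5400 = 0.4600
  ¬α ∨ α = a + b − a·b on (0.4600, 0.5400) = 0.7516
  α ∧ (¬α ∨ α) = a·b on (0.5400, 0.7516) = 0.4059
  → value = 0.4059
|0.5400 − 0.4059| = 0.134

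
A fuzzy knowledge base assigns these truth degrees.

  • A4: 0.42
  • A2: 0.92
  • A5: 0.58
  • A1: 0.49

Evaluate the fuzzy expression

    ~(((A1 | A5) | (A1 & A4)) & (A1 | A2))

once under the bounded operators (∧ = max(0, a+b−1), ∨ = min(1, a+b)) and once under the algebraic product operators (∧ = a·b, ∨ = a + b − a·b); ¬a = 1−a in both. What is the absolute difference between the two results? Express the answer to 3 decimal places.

0.204

Under bounded:
  A1 | A5 = min(1, a+b) on (0.49, 0.58) = 1.00
  A1 & A4 = max(0, a+b−1) on (0.49, 0.42) = 0.00
  (A1 | A5) | (A1 & A4) = min(1, a+b) on (1.00, 0.00) = 1.00
  A1 | A2 = min(1, a+b) on (0.49, 0.92) = 1.00
  ((A1 | A5) | (A1 & A4)) & (A1 | A2) = max(0, a+b−1) on (1.00, 1.00) = 1.00
  ~(((A1 | A5) | (A1 & A4)) & (A1 | A2)) = 1 − 1.00 = 0.00
  → value = 0.0000
Under algebraic product:
  A1 | A5 = a + b − a·b on (0.4900, 0.5800) = 0.7858
  A1 & A4 = a·b on (0.4900, 0.4200) = 0.2058
  (A1 | A5) | (A1 & A4) = a + b − a·b on (0.7858, 0.2058) = 0.8299
  A1 | A2 = a + b − a·b on (0.4900, 0.9200) = 0.9592
  ((A1 | A5) | (A1 & A4)) & (A1 | A2) = a·b on (0.8299, 0.9592) = 0.7960
  ~(((A1 | A5) | (A1 & A4)) & (A1 | A2)) = 1 − 0.7960 = 0.2040
  → value = 0.2040
|0.0000 − 0.2040| = 0.204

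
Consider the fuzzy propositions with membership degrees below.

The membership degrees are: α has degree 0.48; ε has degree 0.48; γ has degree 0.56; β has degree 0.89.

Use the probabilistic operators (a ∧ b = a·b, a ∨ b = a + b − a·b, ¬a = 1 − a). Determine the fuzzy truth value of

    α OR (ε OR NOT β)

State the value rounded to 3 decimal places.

0.759

NOT β = 1 − 0.8900 = 0.1100
ε OR NOT β = a + b − a·b on (0.4800, 0.1100) = 0.5372
α OR (ε OR NOT β) = a + b − a·b on (0.4800, 0.5372) = 0.7593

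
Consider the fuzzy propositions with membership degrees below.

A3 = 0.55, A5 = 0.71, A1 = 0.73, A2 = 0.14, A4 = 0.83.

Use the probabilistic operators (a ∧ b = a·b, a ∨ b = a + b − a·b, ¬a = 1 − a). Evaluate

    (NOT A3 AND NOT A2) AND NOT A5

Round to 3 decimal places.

NOT A3 = 1 − 0.5500 = 0.4500
NOT A2 = 1 − 0.1400 = 0.8600
NOT A3 AND NOT A2 = a·b on (0.4500, 0.8600) = 0.3870
NOT A5 = 1 − 0.7100 = 0.2900
(NOT A3 AND NOT A2) AND NOT A5 = a·b on (0.3870, 0.2900) = 0.1122

0.112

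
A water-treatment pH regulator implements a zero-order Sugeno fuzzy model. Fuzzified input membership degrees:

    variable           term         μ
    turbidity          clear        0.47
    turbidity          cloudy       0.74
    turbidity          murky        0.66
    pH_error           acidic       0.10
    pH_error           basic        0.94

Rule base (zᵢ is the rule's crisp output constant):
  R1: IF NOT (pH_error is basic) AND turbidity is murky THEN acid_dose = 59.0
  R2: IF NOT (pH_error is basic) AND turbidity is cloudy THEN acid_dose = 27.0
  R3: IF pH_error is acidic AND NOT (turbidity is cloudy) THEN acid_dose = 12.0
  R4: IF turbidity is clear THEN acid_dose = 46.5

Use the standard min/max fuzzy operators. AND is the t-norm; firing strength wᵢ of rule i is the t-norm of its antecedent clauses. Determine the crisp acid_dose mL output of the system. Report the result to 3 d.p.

40.891

R1 (z=59.0): ¬basic=1−0.94=0.06, murky=0.66; AND[min(a, b)] → w = 0.06
R2 (z=27.0): ¬basic=1−0.94=0.06, cloudy=0.74; AND[min(a, b)] → w = 0.06
R3 (z=12.0): acidic=0.10, ¬cloudy=1−0.74=0.26; AND[min(a, b)] → w = 0.10
R4 (z=46.5): clear=0.47 → w = 0.47
Weighted average = (0.06·59.0 + 0.06·27.0 + 0.10·12.0 + 0.47·46.5) / (0.06 + 0.06 + 0.10 + 0.47)
  = 28.2150 / 0.6900 = 40.891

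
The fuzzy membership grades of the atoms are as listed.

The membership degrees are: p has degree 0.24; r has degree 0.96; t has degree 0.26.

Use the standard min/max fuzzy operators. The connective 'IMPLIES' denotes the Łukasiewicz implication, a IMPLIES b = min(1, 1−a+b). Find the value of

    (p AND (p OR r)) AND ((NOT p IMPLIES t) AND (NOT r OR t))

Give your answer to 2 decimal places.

0.24

p OR r = max(a, b) on (0.24, 0.96) = 0.96
p AND (p OR r) = min(a, b) on (0.24, 0.96) = 0.24
NOT p = 1 − 0.24 = 0.76
NOT p IMPLIES t  [Łukasiewicz: min(1, 1−a+b)] with a=0.76, b=0.26 → 0.50
NOT r = 1 − 0.96 = 0.04
NOT r OR t = max(a, b) on (0.04, 0.26) = 0.26
(NOT p IMPLIES t) AND (NOT r OR t) = min(a, b) on (0.50, 0.26) = 0.26
(p AND (p OR r)) AND ((NOT p IMPLIES t) AND (NOT r OR t)) = min(a, b) on (0.24, 0.26) = 0.24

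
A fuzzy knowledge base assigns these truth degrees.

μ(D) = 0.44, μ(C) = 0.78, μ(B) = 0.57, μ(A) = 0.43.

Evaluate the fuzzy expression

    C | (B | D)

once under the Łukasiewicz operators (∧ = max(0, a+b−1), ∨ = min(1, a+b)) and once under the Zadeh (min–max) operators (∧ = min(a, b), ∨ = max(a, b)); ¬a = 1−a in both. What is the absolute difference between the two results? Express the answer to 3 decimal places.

0.220

Under Łukasiewicz:
  B | D = min(1, a+b) on (0.57, 0.44) = 1.00
  C | (B | D) = min(1, a+b) on (0.78, 1.00) = 1.00
  → value = 1.0000
Under Zadeh (min–max):
  B | D = max(a, b) on (0.57, 0.44) = 0.57
  C | (B | D) = max(a, b) on (0.78, 0.57) = 0.78
  → value = 0.7800
|1.0000 − 0.7800| = 0.220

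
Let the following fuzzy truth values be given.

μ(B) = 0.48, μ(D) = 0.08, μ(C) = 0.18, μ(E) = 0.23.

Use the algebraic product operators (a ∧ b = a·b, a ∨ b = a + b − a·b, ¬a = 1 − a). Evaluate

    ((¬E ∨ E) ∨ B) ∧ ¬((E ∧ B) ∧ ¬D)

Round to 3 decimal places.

0.816

¬E = 1 − 0.2300 = 0.7700
¬E ∨ E = a + b − a·b on (0.7700, 0.2300) = 0.8229
(¬E ∨ E) ∨ B = a + b − a·b on (0.8229, 0.4800) = 0.9079
E ∧ B = a·b on (0.2300, 0.4800) = 0.1104
¬D = 1 − 0.0800 = 0.9200
(E ∧ B) ∧ ¬D = a·b on (0.1104, 0.9200) = 0.1016
¬((E ∧ B) ∧ ¬D) = 1 − 0.1016 = 0.8984
((¬E ∨ E) ∨ B) ∧ ¬((E ∧ B) ∧ ¬D) = a·b on (0.9079, 0.8984) = 0.8157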